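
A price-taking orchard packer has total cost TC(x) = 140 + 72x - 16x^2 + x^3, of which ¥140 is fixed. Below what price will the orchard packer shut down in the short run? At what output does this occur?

The firm shuts down when price falls below the minimum of average variable cost. AVC = VC/x = 72 - 16x + x^2.
At the minimum of AVC, MC = AVC. MC = 72 - 32x + 3x^2; setting MC = AVC gives 2x^2 - 16x = 0, so x = 8. min AVC = 8.
For P < ¥8 the firm produces nothing.

¥8 per unit, at x = 8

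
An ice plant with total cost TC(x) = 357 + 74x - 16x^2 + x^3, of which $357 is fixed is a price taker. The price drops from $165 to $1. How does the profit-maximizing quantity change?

Output falls from 13 to 0 (the firm shuts down)

AVC = 74 - 16x + x^2, minimized at x = 8 where min AVC = $10. MC = 74 - 32x + 3x^2.
At P = $165 ≥ min AVC, set P = MC on the rising branch: x = 13.
At P = $1 < min AVC = $10, price no longer covers variable cost at any output, so the firm shuts down: x = 0.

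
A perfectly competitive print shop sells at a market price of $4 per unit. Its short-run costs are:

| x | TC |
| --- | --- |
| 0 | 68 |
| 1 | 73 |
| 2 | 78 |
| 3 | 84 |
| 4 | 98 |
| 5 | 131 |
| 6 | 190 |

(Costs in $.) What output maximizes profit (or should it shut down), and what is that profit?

x = 0 (shut down); profit = -$68

Compute π = P·x − TC at each output: x=0: -68; x=1: -69; x=2: -70; x=3: -72; x=4: -82; x=5: -111; x=6: -166.
Profit is highest at x = 0. Equivalently, the lowest AVC in the table is 5/1 ≈ $5 at x = 1, and P = $4 falls below it — price never covers variable cost, so the firm shuts down and loses only its fixed cost.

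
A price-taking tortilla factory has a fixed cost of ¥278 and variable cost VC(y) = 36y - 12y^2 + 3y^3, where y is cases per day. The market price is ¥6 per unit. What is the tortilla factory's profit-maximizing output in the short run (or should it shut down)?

Shut down

Strip out fixed cost: VC = 36y - 12y^2 + 3y^3. Then AVC = 36 - 12y + 3y^2 and MC = 36 - 24y + 9y^2.
AVC is minimized where dAVC/dy = -12 + 6y = 0, at y = 2; min AVC = 36 - 12·2 + 3·2^2 = ¥24.
Since P = ¥6 < min AVC = ¥24, price fails to cover variable cost at any output.
Best response: produce nothing and absorb the ¥278 fixed cost.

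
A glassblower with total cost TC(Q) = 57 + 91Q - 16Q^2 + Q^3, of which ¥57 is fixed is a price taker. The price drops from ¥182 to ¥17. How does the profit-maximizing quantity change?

MC = 91 - 32Q + 3Q^2; the shutdown threshold is min AVC = ¥27 (at Q = 8).
At P = ¥182 ≥ min AVC, set P = MC on the rising branch: Q = 13.
At P = ¥17 < min AVC = ¥27, price no longer covers variable cost at any output, so the firm shuts down: Q = 0.

Output falls from 13 to 0 (the firm shuts down)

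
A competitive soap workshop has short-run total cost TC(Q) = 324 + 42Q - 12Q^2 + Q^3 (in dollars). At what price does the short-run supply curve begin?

$6 per unit

The shutdown price is the minimum of AVC. VC = 42Q - 12Q^2 + Q^3, so AVC = 42 - 12Q + Q^2.
dAVC/dQ = -12 + 2Q = 0 gives Q = 6. min AVC = 42 - 12·6 + 6^2 = 6.
So the shutdown price is $6.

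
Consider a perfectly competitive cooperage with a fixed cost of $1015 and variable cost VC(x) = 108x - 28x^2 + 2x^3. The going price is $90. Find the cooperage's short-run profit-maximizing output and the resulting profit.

AVC = 108 - 28x + 2x^2; min AVC = $10 at x = 7. Since P = $90 ≥ min AVC, the firm produces.
With MC = 108 - 56x + 6x^2, P = MC on the upward-sloping part at x* = 9.
TR = 90·9 = 810. TC = 1015 + 162 = 1177. Profit = 810 − 1177 = -$367.
That loss of $367 beats the $1015 the firm would lose by shutting down; producing recovers $648 of fixed cost.

Profit = -$367 at x = 9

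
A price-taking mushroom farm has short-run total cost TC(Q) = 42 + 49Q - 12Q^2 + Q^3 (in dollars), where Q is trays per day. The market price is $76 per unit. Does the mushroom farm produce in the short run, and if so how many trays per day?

From TC, MC = TC'(Q) = 49 - 24Q + 3Q^2 and AVC = VC/Q = 49 - 12Q + Q^2.
AVC is minimized where dAVC/dQ = -12 + 2Q = 0, at Q = 6; min AVC = 49 - 12·6 + 6^2 = $13.
Because $76 ≥ $13, revenue can cover variable cost; the firm operates.
Solving P = MC: -27 - 24Q + 3Q^2 = 0 ⇒ Q = -1 or 9. On the upward-sloping branch, Q* = 9.
Check: AVC at Q = 9 is $22 ≤ P, so revenue covers variable cost.
Profit = P·Q − TC = 76·9 − 240 = $444.

Produce at Q = 9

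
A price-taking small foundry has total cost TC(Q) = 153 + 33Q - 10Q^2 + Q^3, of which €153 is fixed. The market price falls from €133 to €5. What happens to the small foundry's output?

Output falls from 10 to 0 (the firm shuts down)

AVC = 33 - 10Q + Q^2, minimized at Q = 5 where min AVC = €8. MC = 33 - 20Q + 3Q^2.
With P = €133 above the shutdown price, P = MC gives Q = 10.
At P = €5 < min AVC = €8, price no longer covers variable cost at any output, so the firm shuts down: Q = 0.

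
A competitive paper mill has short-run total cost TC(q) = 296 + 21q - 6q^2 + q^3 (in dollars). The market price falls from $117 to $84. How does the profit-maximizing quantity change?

Output falls from 8 to 7

AVC = 21 - 6q + q^2, minimized at q = 3 where min AVC = $12. MC = 21 - 12q + 3q^2.
With P = $117 above the shutdown price, P = MC gives q = 8.
At P = $84 ≥ min AVC, set P = MC: q = 7. The firm stays open but cuts output.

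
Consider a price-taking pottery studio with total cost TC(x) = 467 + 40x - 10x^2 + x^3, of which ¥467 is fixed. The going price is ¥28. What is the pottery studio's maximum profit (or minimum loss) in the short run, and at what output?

AVC = 40 - 10x + x^2; min AVC = ¥15 at x = 5. Since P = ¥28 ≥ min AVC, the firm produces.
MC = 40 - 20x + 3x^2. Setting P = MC and taking the root on the rising branch gives x* = 6.
TR = 28·6 = 168. TC = 467 + 96 = 563. Profit = 168 − 563 = -¥395.
That loss of ¥395 beats the ¥467 the firm would lose by shutting down; producing recovers ¥72 of fixed cost.

Profit = -¥395 at x = 6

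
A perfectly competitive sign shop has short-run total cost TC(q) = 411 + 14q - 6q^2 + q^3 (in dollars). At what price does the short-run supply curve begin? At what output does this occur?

The shutdown price is the minimum of AVC. VC = 14q - 6q^2 + q^3, so AVC = 14 - 6q + q^2.
At the minimum of AVC, MC = AVC. MC = 14 - 12q + 3q^2; setting MC = AVC gives 2q^2 - 6q = 0, so q = 3. min AVC = 5.
For P < $5 the firm produces nothing.

$5 per unit, at q = 3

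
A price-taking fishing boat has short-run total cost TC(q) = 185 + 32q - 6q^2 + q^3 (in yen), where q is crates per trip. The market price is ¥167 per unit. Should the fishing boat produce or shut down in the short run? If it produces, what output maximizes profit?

Produce at q = 9

Variable cost is VC = 32q - 6q^2 + q^3, so AVC = VC/q = 32 - 6q + q^2 and MC = dTC/dq = 32 - 12q + 3q^2.
The AVC parabola has its vertex at q = 6/2 = 3, where AVC = 32 - 6·3 + 3^2 = ¥23.
Since P = ¥167 ≥ min AVC = ¥23, price covers variable cost and the firm should produce.
P = MC gives -135 - 12q + 3q^2 = 0, with roots -5 and 9. Take the larger (rising MC): q* = 9.
Check: AVC at q = 9 is ¥59 ≤ P, so revenue covers variable cost.
Profit = P·q − TC = 167·9 − 716 = ¥787.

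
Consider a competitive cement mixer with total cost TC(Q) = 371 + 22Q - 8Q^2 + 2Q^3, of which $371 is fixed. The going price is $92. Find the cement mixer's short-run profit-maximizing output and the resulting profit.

Profit = -$71 at Q = 5

AVC = 22 - 8Q + 2Q^2; min AVC = $14 at Q = 2. Since P = $92 ≥ min AVC, the firm produces.
With MC = 22 - 16Q + 6Q^2, P = MC on the upward-sloping part at Q* = 5.
TR = 92·5 = 460. TC = 371 + 160 = 531. Profit = 460 − 531 = -$71.
That loss of $71 beats the $371 the firm would lose by shutting down; producing recovers $300 of fixed cost.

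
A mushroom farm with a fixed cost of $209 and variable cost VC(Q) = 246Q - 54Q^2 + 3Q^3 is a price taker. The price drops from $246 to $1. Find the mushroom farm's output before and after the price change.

Output falls from 12 to 0 (the firm shuts down)

MC = 246 - 108Q + 9Q^2; the shutdown threshold is min AVC = $3 (at Q = 9).
With P = $246 above the shutdown price, P = MC gives Q = 12.
At P = $1 < min AVC = $3, price no longer covers variable cost at any output, so the firm shuts down: Q = 0.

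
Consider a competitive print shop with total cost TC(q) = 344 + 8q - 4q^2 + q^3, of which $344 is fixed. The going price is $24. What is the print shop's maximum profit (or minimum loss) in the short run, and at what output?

AVC = 8 - 4q + q^2 has its minimum $4 at q = 2; price $24 clears that bar, so the firm operates.
MC = 8 - 8q + 3q^2. Setting P = MC and taking the root on the rising branch gives q* = 4.
TR = 24·4 = 96. TC = 344 + 32 = 376. Profit = 96 − 376 = -$280.
Shutting down would mean losing the fixed cost of $344, so operating at a loss of $280 is better by $64.

Profit = -$280 at q = 4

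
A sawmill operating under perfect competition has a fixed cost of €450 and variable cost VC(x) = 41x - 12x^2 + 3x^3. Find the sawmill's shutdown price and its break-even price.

Shutdown price = €29; break-even price = €146

AVC = 41 - 12x + 3x^2; minimized at x = 2, giving min AVC = €29. That is the shutdown price.
ATC = 450/x + 41 - 12x + 3x^2. Setting dATC/dx = −450/x^2 − 12 + 6x = 0 gives x = 5 (since 6·5^3 − 12·5^2 = 450).
min ATC = 450/5 + 41 − 12·5 + 3·5^2 = €146. That is the break-even price.
Between these two prices the firm operates at a loss; above €146 it earns a profit.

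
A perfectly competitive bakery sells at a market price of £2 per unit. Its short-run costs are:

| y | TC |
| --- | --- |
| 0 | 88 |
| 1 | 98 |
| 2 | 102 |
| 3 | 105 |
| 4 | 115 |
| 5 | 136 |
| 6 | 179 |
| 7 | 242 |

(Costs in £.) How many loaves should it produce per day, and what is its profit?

y = 0 (shut down); profit = -£88

Profit at each row (π = 2y − TC): y=0: -88; y=1: -96; y=2: -98; y=3: -99; y=4: -107; y=5: -126; y=6: -167; y=7: -228.
Profit is highest at y = 0. Equivalently, the lowest AVC in the table is 17/3 ≈ £5.67 at y = 3, and P = £2 falls below it — price never covers variable cost, so the firm shuts down and loses only its fixed cost.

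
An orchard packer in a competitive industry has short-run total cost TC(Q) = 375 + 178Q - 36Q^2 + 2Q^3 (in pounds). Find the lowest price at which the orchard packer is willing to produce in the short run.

The firm shuts down when price falls below the minimum of average variable cost. AVC = VC/Q = 178 - 36Q + 2Q^2.
dAVC/dQ = -36 + 4Q = 0 gives Q = 9. min AVC = 178 - 36·9 + 2·9^2 = 16.
The firm shuts down for any P below £16.

£16 per unit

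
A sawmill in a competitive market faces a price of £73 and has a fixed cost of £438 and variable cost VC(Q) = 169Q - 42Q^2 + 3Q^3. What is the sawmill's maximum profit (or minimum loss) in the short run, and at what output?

AVC = 169 - 42Q + 3Q^2; min AVC = £22 at Q = 7. Since P = £73 ≥ min AVC, the firm produces.
With MC = 169 - 84Q + 9Q^2, P = MC on the upward-sloping part at Q* = 8.
TR = 73·8 = 584. TC = 438 + 200 = 638. Profit = 584 − 638 = -£54.
By producing, the firm covers all variable cost plus £384 of fixed cost; shutting down would lose the full £438.

Profit = -£54 at Q = 8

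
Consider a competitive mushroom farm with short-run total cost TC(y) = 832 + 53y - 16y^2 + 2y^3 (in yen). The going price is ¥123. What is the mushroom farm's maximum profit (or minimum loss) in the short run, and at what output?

AVC = 53 - 16y + 2y^2; min AVC = ¥21 at y = 4. Since P = ¥123 ≥ min AVC, the firm produces.
With MC = 53 - 32y + 6y^2, P = MC on the upward-sloping part at y* = 7.
TR = 123·7 = 861. TC = 832 + 273 = 1105. Profit = 861 − 1105 = -¥244.
That loss of ¥244 beats the ¥832 the firm would lose by shutting down; producing recovers ¥588 of fixed cost.

Profit = -¥244 at y = 7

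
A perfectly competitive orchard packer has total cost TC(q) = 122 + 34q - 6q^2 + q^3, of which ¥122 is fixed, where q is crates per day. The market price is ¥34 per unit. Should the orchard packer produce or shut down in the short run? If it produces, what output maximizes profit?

Produce at q = 4

From TC, MC = TC'(q) = 34 - 12q + 3q^2 and AVC = VC/q = 34 - 6q + q^2.
AVC hits its minimum where MC = AVC, at q = 3, giving min AVC = 34 - 6·3 + 3^2 = ¥25.
Since P = ¥34 ≥ min AVC = ¥25, price covers variable cost and the firm should produce.
Solving P = MC: -12q + 3q^2 = 0 ⇒ q = 0 or 4. On the upward-sloping branch, q* = 4.
Check: AVC at q = 4 is ¥26 ≤ P, so revenue covers variable cost.
Profit = P·q − TC = 34·4 − 226 = -¥90, a loss, but smaller than the ¥122 fixed cost the firm would lose by shutting down.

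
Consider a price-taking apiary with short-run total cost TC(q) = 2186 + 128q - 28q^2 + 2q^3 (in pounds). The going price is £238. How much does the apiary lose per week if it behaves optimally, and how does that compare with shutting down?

Profit = -£250 at q = 11

AVC = 128 - 28q + 2q^2 has its minimum £30 at q = 7; price £238 clears that bar, so the firm operates.
With MC = 128 - 56q + 6q^2, P = MC on the upward-sloping part at q* = 11.
TR = 238·11 = 2618. TC = 2186 + 682 = 2868. Profit = 2618 − 2868 = -£250.
By producing, the firm covers all variable cost plus £1936 of fixed cost; shutting down would lose the full £2186.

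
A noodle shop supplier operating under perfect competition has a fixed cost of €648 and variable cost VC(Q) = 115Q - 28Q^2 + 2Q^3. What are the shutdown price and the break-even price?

AVC = 115 - 28Q + 2Q^2; minimized at Q = 7, giving min AVC = €17. That is the shutdown price.
ATC = 648/Q + 115 - 28Q + 2Q^2. Setting dATC/dQ = −648/Q^2 − 28 + 4Q = 0 gives Q = 9 (since 4·9^3 − 28·9^2 = 648).
min ATC = 648/9 + 115 − 28·9 + 2·9^2 = €97. That is the break-even price.
For €17 ≤ P < €97 the firm produces at a loss; below €17 it shuts down.

Shutdown price = €17; break-even price = €97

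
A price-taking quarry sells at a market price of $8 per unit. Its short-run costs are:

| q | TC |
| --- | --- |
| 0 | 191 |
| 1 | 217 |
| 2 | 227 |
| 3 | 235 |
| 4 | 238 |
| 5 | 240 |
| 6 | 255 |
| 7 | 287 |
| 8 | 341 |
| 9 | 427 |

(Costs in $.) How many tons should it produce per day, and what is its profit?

Profit at each row (π = 8q − TC): q=0: -191; q=1: -209; q=2: -211; q=3: -211; q=4: -206; q=5: -200; q=6: -207; q=7: -231; q=8: -277; q=9: -355.
Profit is highest at q = 0. Equivalently, the lowest AVC in the table is 49/5 ≈ $9.80 at q = 5, and P = $8 falls below it — price never covers variable cost, so the firm shuts down and loses only its fixed cost.

q = 0 (shut down); profit = -$191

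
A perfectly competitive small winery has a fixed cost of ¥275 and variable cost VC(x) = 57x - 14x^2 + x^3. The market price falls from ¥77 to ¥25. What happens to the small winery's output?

Output falls from 10 to 8

AVC = 57 - 14x + x^2, minimized at x = 7 where min AVC = ¥8. MC = 57 - 28x + 3x^2.
With P = ¥77 above the shutdown price, P = MC gives x = 10.
At P = ¥25 ≥ min AVC, set P = MC: x = 8. The firm stays open but cuts output.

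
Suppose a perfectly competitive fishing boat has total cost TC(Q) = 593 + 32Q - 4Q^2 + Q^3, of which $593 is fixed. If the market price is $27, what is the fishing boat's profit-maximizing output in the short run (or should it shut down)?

From TC, MC = TC'(Q) = 32 - 8Q + 3Q^2 and AVC = VC/Q = 32 - 4Q + Q^2.
The AVC parabola has its vertex at Q = 4/2 = 2, where AVC = 32 - 4·2 + 2^2 = $28.
Since P = $27 < min AVC = $28, price fails to cover variable cost at any output.
Best response: produce nothing and absorb the $593 fixed cost.

Shut down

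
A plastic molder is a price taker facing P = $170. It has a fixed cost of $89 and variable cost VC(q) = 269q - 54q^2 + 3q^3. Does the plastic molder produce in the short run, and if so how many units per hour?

From TC, MC = TC'(q) = 269 - 108q + 9q^2 and AVC = VC/q = 269 - 54q + 3q^2.
AVC hits its minimum where MC = AVC, at q = 9, giving min AVC = 269 - 54·9 + 3·9^2 = $26.
P = $170 exceeds min AVC = $26, so the firm stays open.
Solving P = MC: 99 - 108q + 9q^2 = 0 ⇒ q = 1 or 11. On the upward-sloping branch, q* = 11.
Check: AVC at q = 11 is $38 ≤ P, so revenue covers variable cost.
Profit = P·q − TC = 170·11 − 507 = $1363.

Produce at q = 11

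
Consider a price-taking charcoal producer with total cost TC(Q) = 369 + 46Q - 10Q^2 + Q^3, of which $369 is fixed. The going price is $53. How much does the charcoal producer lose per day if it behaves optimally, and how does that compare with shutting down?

Profit = -$173 at Q = 7

AVC = 46 - 10Q + Q^2 has its minimum $21 at Q = 5; price $53 clears that bar, so the firm operates.
MC = 46 - 20Q + 3Q^2. Setting P = MC and taking the root on the rising branch gives Q* = 7.
TR = 53·7 = 371. TC = 369 + 175 = 544. Profit = 371 − 544 = -$173.
Shutting down would mean losing the fixed cost of $369, so operating at a loss of $173 is better by $196.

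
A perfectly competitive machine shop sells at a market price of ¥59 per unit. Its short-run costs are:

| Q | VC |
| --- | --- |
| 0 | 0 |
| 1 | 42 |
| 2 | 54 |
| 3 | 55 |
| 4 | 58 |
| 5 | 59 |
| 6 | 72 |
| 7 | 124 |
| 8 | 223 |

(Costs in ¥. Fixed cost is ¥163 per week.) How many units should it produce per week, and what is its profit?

Q = 7; profit = ¥126

Compute π = P·Q − TC at each output: Q=0: -163; Q=1: -146; Q=2: -99; Q=3: -41; Q=4: 15; Q=5: 73; Q=6: 119; Q=7: 126; Q=8: 86.
Profit is maximized at Q = 7. AVC there is 124/7 = ¥17.71 ≤ P, so producing beats shutting down (which would give -¥163).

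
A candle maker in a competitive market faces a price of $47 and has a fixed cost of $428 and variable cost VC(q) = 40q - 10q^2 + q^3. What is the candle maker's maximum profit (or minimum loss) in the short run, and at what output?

Profit = -$232 at q = 7

AVC = 40 - 10q + q^2 has its minimum $15 at q = 5; price $47 clears that bar, so the firm operates.
With MC = 40 - 20q + 3q^2, P = MC on the upward-sloping part at q* = 7.
TR = 47·7 = 329. TC = 428 + 133 = 561. Profit = 329 − 561 = -$232.
By producing, the firm covers all variable cost plus $196 of fixed cost; shutting down would lose the full $428.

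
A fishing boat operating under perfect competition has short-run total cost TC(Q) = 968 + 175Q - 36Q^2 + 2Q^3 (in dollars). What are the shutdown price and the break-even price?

Shutdown price = $13; break-even price = $109

Shutdown price = min AVC. AVC = 175 - 36Q + 2Q^2, with vertex at Q = 9 and minimum $13.
ATC = 968/Q + 175 - 36Q + 2Q^2. Setting dATC/dQ = −968/Q^2 − 36 + 4Q = 0 gives Q = 11 (since 4·11^3 − 36·11^2 = 968).
min ATC = 968/11 + 175 − 36·11 + 2·11^2 = $109. That is the break-even price.
Between these two prices the firm operates at a loss; above $109 it earns a profit.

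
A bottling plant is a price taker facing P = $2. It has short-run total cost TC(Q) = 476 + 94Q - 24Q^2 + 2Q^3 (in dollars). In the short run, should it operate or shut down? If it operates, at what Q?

Strip out fixed cost: VC = 94Q - 24Q^2 + 2Q^3. Then AVC = 94 - 24Q + 2Q^2 and MC = 94 - 48Q + 6Q^2.
AVC is minimized where dAVC/dQ = -24 + 4Q = 0, at Q = 6; min AVC = 94 - 24·6 + 2·6^2 = $22.
P = $2 lies below min AVC = $22; no output level covers variable cost.
Shutting down limits the loss to fixed cost, $476.

Shut down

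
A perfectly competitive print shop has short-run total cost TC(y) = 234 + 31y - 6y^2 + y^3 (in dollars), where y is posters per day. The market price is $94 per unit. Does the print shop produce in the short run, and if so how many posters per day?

Strip out fixed cost: VC = 31y - 6y^2 + y^3. Then AVC = 31 - 6y + y^2 and MC = 31 - 12y + 3y^2.
AVC is minimized where dAVC/dy = -6 + 2y = 0, at y = 3; min AVC = 31 - 6·3 + 3^2 = $22.
Because $94 ≥ $22, revenue can cover variable cost; the firm operates.
Solving P = MC: -63 - 12y + 3y^2 = 0 ⇒ y = -3 or 7. On the upward-sloping branch, y* = 7.
Check: AVC at y = 7 is $38 ≤ P, so revenue covers variable cost.
Profit = P·y − TC = 94·7 − 500 = $158.

Produce at y = 7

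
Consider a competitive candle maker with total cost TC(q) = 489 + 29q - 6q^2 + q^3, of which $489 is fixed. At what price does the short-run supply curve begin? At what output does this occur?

$20 per unit, at q = 3

The firm shuts down when price falls below the minimum of average variable cost. AVC = VC/q = 29 - 6q + q^2.
dAVC/dq = -6 + 2q = 0 gives q = 3. min AVC = 29 - 6·3 + 3^2 = 20.
For P < $20 the firm produces nothing.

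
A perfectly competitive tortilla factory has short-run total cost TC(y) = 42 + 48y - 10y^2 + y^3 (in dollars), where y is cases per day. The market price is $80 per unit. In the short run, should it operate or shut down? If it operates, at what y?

Produce at y = 8

Variable cost is VC = 48y - 10y^2 + y^3, so AVC = VC/y = 48 - 10y + y^2 and MC = dTC/dy = 48 - 20y + 3y^2.
AVC hits its minimum where MC = AVC, at y = 5, giving min AVC = 48 - 10·5 + 5^2 = $23.
Since P = $80 ≥ min AVC = $23, price covers variable cost and the firm should produce.
Solving P = MC: -32 - 20y + 3y^2 = 0 ⇒ y = -4/3 or 8. On the upward-sloping branch, y* = 8.
Check: AVC at y = 8 is $32 ≤ P, so revenue covers variable cost.
Profit = P·y − TC = 80·8 − 298 = $342.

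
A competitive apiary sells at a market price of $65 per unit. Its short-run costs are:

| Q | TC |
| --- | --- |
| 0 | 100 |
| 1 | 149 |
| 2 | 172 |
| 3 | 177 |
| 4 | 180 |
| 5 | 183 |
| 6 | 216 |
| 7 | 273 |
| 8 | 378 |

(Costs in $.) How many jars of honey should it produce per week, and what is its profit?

Q = 7; profit = $182

Profit at each row (π = 65Q − TC): Q=0: -100; Q=1: -84; Q=2: -42; Q=3: 18; Q=4: 80; Q=5: 142; Q=6: 174; Q=7: 182; Q=8: 142.
Profit is maximized at Q = 7. AVC there is 173/7 = $24.71 ≤ P, so producing beats shutting down (which would give -$100).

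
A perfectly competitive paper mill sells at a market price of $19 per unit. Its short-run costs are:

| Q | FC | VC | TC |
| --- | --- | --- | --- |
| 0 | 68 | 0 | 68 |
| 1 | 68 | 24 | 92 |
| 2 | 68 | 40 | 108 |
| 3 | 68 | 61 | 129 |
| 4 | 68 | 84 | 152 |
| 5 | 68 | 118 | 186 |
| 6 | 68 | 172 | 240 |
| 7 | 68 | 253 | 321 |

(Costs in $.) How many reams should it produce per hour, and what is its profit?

Tabulate TR − TC: Q=0: -68; Q=1: -73; Q=2: -70; Q=3: -72; Q=4: -76; Q=5: -91; Q=6: -126; Q=7: -188.
Profit is highest at Q = 0. Equivalently, the lowest AVC in the table is 40/2 ≈ $20 at Q = 2, and P = $19 falls below it — price never covers variable cost, so the firm shuts down and loses only its fixed cost.

Q = 0 (shut down); profit = -$68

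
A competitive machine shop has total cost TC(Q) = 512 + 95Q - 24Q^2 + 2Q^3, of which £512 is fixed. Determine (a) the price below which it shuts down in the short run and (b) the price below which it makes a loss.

Shutdown price = £23; break-even price = £95

Shutdown price = min AVC. AVC = 95 - 24Q + 2Q^2, with vertex at Q = 6 and minimum £23.
ATC = 512/Q + 95 - 24Q + 2Q^2. Setting dATC/dQ = −512/Q^2 − 24 + 4Q = 0 gives Q = 8 (since 4·8^3 − 24·8^2 = 512).
min ATC = 512/8 + 95 − 24·8 + 2·8^2 = £95. That is the break-even price.
Between these two prices the firm operates at a loss; above £95 it earns a profit.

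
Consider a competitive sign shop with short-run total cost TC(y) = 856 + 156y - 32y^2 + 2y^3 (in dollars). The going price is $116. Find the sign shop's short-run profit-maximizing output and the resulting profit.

AVC = 156 - 32y + 2y^2; min AVC = $28 at y = 8. Since P = $116 ≥ min AVC, the firm produces.
With MC = 156 - 64y + 6y^2, P = MC on the upward-sloping part at y* = 10.
TR = 116·10 = 1160. TC = 856 + 360 = 1216. Profit = 1160 − 1216 = -$56.
Shutting down would mean losing the fixed cost of $856, so operating at a loss of $56 is better by $800.

Profit = -$56 at y = 10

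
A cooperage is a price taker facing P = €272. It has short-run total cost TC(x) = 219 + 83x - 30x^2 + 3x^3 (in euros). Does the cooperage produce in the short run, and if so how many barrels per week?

Strip out fixed cost: VC = 83x - 30x^2 + 3x^3. Then AVC = 83 - 30x + 3x^2 and MC = 83 - 60x + 9x^2.
AVC is minimized where dAVC/dx = -30 + 6x = 0, at x = 5; min AVC = 83 - 30·5 + 3·5^2 = €8.
Since P = €272 ≥ min AVC = €8, price covers variable cost and the firm should produce.
Set P = MC: 272 = 83 - 60x + 9x^2 → -189 - 60x + 9x^2 = 0. The roots are x = -7/3 and x = 9; the profit-maximizing output is on the rising part of MC, so x* = 9.
Check: AVC at x = 9 is €56 ≤ P, so revenue covers variable cost.
Profit = P·x − TC = 272·9 − 723 = €1725.

Produce at x = 9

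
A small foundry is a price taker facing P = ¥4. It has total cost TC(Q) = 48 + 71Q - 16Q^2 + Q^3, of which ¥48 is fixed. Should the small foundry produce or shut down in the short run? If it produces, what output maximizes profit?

Shut down

Strip out fixed cost: VC = 71Q - 16Q^2 + Q^3. Then AVC = 71 - 16Q + Q^2 and MC = 71 - 32Q + 3Q^2.
AVC hits its minimum where MC = AVC, at Q = 8, giving min AVC = 71 - 16·8 + 8^2 = ¥7.
P = ¥4 lies below min AVC = ¥7; no output level covers variable cost.
Shutting down limits the loss to fixed cost, ¥48.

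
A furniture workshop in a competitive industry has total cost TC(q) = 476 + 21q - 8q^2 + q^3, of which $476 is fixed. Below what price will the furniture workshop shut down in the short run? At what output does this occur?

$5 per unit, at q = 4

Short-run supply begins at min AVC. From VC = 21q - 8q^2 + q^3, AVC = 21 - 8q + q^2.
dAVC/dq = -8 + 2q = 0 gives q = 4. min AVC = 21 - 8·4 + 4^2 = 5.
For P < $5 the firm produces nothing.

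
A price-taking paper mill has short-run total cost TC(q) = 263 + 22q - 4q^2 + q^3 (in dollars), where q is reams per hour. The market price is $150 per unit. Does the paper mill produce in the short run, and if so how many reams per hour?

Strip out fixed cost: VC = 22q - 4q^2 + q^3. Then AVC = 22 - 4q + q^2 and MC = 22 - 8q + 3q^2.
AVC is minimized where dAVC/dq = -4 + 2q = 0, at q = 2; min AVC = 22 - 4·2 + 2^2 = $18.
P = $150 exceeds min AVC = $18, so the firm stays open.
P = MC gives -128 - 8q + 3q^2 = 0, with roots -16/3 and 8. Take the larger (rising MC): q* = 8.
Check: AVC at q = 8 is $54 ≤ P, so revenue covers variable cost.
Profit = P·q − TC = 150·8 − 695 = $505.

Produce at q = 8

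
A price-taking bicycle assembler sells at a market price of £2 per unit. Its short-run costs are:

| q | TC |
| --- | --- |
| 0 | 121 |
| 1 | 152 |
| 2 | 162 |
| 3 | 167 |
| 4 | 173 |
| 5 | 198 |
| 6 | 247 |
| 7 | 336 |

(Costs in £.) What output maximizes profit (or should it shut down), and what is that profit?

Profit at each row (π = 2q − TC): q=0: -121; q=1: -150; q=2: -158; q=3: -161; q=4: -165; q=5: -188; q=6: -235; q=7: -322.
Profit is highest at q = 0. Equivalently, the lowest AVC in the table is 52/4 ≈ £13 at q = 4, and P = £2 falls below it — price never covers variable cost, so the firm shuts down and loses only its fixed cost.

q = 0 (shut down); profit = -£121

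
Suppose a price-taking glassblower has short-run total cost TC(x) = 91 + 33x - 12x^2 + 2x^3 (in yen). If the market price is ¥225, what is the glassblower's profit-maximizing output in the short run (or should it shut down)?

Produce at x = 8

From TC, MC = TC'(x) = 33 - 24x + 6x^2 and AVC = VC/x = 33 - 12x + 2x^2.
AVC is minimized where dAVC/dx = -12 + 4x = 0, at x = 3; min AVC = 33 - 12·3 + 2·3^2 = ¥15.
P = ¥225 exceeds min AVC = ¥15, so the firm stays open.
P = MC gives -192 - 24x + 6x^2 = 0, with roots -4 and 8. Take the larger (rising MC): x* = 8.
Check: AVC at x = 8 is ¥65 ≤ P, so revenue covers variable cost.
Profit = P·x − TC = 225·8 − 611 = ¥1189.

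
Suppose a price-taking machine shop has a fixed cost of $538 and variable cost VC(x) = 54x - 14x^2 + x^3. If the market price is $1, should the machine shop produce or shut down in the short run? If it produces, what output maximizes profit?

Shut down

Variable cost is VC = 54x - 14x^2 + x^3, so AVC = VC/x = 54 - 14x + x^2 and MC = dTC/dx = 54 - 28x + 3x^2.
AVC hits its minimum where MC = AVC, at x = 7, giving min AVC = 54 - 14·7 + 7^2 = $5.
Since P = $1 < min AVC = $5, price fails to cover variable cost at any output.
Best response: produce nothing and absorb the $538 fixed cost.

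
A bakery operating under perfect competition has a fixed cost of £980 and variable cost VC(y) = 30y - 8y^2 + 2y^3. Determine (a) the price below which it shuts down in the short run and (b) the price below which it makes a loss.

Shutdown price = £22; break-even price = £212

Shutdown price = min AVC. AVC = 30 - 8y + 2y^2, with vertex at y = 2 and minimum £22.
ATC = 980/y + 30 - 8y + 2y^2. Setting dATC/dy = −980/y^2 − 8 + 4y = 0 gives y = 7 (since 4·7^3 − 8·7^2 = 980).
min ATC = 980/7 + 30 − 8·7 + 2·7^2 = £212. That is the break-even price.
Between these two prices the firm operates at a loss; above £212 it earns a profit.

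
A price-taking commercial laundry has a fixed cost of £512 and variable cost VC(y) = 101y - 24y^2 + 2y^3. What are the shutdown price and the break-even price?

Shutdown price = £29; break-even price = £101

Shutdown price = min AVC. AVC = 101 - 24y + 2y^2, with vertex at y = 6 and minimum £29.
ATC = 512/y + 101 - 24y + 2y^2. Setting dATC/dy = −512/y^2 − 24 + 4y = 0 gives y = 8 (since 4·8^3 − 24·8^2 = 512).
min ATC = 512/8 + 101 − 24·8 + 2·8^2 = £101. That is the break-even price.
For £29 ≤ P < £101 the firm produces at a loss; below £29 it shuts down.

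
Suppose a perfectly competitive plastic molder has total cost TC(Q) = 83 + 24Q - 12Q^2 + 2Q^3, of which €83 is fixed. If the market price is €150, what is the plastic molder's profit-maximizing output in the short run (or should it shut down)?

From TC, MC = TC'(Q) = 24 - 24Q + 6Q^2 and AVC = VC/Q = 24 - 12Q + 2Q^2.
The AVC parabola has its vertex at Q = 12/4 = 3, where AVC = 24 - 12·3 + 2·3^2 = €6.
P = €150 exceeds min AVC = €6, so the firm stays open.
Solving P = MC: -126 - 24Q + 6Q^2 = 0 ⇒ Q = -3 or 7. On the upward-sloping branch, Q* = 7.
Check: AVC at Q = 7 is €38 ≤ P, so revenue covers variable cost.
Profit = P·Q − TC = 150·7 − 349 = €701.

Produce at Q = 7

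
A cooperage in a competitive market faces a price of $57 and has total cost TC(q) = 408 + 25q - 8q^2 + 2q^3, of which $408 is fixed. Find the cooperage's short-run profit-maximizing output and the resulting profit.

AVC = 25 - 8q + 2q^2; min AVC = $17 at q = 2. Since P = $57 ≥ min AVC, the firm produces.
With MC = 25 - 16q + 6q^2, P = MC on the upward-sloping part at q* = 4.
TR = 57·4 = 228. TC = 408 + 100 = 508. Profit = 228 − 508 = -$280.
Shutting down would mean losing the fixed cost of $408, so operating at a loss of $280 is better by $128.

Profit = -$280 at q = 4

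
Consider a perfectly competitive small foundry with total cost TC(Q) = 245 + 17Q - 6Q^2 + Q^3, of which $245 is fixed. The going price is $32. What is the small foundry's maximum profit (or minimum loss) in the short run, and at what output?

Profit = -$145 at Q = 5

AVC = 17 - 6Q + Q^2 has its minimum $8 at Q = 3; price $32 clears that bar, so the firm operates.
With MC = 17 - 12Q + 3Q^2, P = MC on the upward-sloping part at Q* = 5.
TR = 32·5 = 160. TC = 245 + 60 = 305. Profit = 160 − 305 = -$145.
By producing, the firm covers all variable cost plus $100 of fixed cost; shutting down would lose the full $245.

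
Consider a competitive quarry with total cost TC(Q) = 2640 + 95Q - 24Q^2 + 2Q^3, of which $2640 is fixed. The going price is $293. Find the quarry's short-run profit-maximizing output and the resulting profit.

AVC = 95 - 24Q + 2Q^2 has its minimum $23 at Q = 6; price $293 clears that bar, so the firm operates.
With MC = 95 - 48Q + 6Q^2, P = MC on the upward-sloping part at Q* = 11.
TR = 293·11 = 3223. TC = 2640 + 803 = 3443. Profit = 3223 − 3443 = -$220.
That loss of $220 beats the $2640 the firm would lose by shutting down; producing recovers $2420 of fixed cost.

Profit = -$220 at Q = 11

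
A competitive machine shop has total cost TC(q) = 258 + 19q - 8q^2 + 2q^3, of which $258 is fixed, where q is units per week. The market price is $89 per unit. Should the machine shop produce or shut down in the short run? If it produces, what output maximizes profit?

Variable cost is VC = 19q - 8q^2 + 2q^3, so AVC = VC/q = 19 - 8q + 2q^2 and MC = dTC/dq = 19 - 16q + 6q^2.
AVC hits its minimum where MC = AVC, at q = 2, giving min AVC = 19 - 8·2 + 2·2^2 = $11.
P = $89 exceeds min AVC = $11, so the firm stays open.
P = MC gives -70 - 16q + 6q^2 = 0, with roots -7/3 and 5. Take the larger (rising MC): q* = 5.
Check: AVC at q = 5 is $29 ≤ P, so revenue covers variable cost.
Profit = P·q − TC = 89·5 − 403 = $42.

Produce at q = 5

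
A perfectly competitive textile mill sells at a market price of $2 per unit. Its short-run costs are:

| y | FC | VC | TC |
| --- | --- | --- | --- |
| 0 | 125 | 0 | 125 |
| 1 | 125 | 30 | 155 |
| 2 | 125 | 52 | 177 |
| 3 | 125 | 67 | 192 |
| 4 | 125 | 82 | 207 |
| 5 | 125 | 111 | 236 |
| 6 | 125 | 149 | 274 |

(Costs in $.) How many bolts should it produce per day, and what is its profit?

y = 0 (shut down); profit = -$125

Tabulate TR − TC: y=0: -125; y=1: -153; y=2: -173; y=3: -186; y=4: -199; y=5: -226; y=6: -262.
Profit is highest at y = 0. Equivalently, the lowest AVC in the table is 82/4 ≈ $20.50 at y = 4, and P = $2 falls below it — price never covers variable cost, so the firm shuts down and loses only its fixed cost.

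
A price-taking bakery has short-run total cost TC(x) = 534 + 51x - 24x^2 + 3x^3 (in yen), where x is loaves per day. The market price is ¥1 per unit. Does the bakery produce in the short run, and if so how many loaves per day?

Strip out fixed cost: VC = 51x - 24x^2 + 3x^3. Then AVC = 51 - 24x + 3x^2 and MC = 51 - 48x + 9x^2.
The AVC parabola has its vertex at x = 24/6 = 4, where AVC = 51 - 24·4 + 3·4^2 = ¥3.
P = ¥1 lies below min AVC = ¥3; no output level covers variable cost.
Best response: produce nothing and absorb the ¥534 fixed cost.

Shut down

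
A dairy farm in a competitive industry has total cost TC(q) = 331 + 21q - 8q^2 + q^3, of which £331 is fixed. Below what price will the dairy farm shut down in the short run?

£5 per unit

The firm shuts down when price falls below the minimum of average variable cost. AVC = VC/q = 21 - 8q + q^2.
At the minimum of AVC, MC = AVC. MC = 21 - 16q + 3q^2; setting MC = AVC gives 2q^2 - 8q = 0, so q = 4. min AVC = 5.
For P < £5 the firm produces nothing.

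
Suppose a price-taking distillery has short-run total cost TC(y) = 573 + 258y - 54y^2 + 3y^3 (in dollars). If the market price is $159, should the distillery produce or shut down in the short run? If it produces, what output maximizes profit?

Produce at y = 11

From TC, MC = TC'(y) = 258 - 108y + 9y^2 and AVC = VC/y = 258 - 54y + 3y^2.
The AVC parabola has its vertex at y = 54/6 = 9, where AVC = 258 - 54·9 + 3·9^2 = $15.
Because $159 ≥ $15, revenue can cover variable cost; the firm operates.
Solving P = MC: 99 - 108y + 9y^2 = 0 ⇒ y = 1 or 11. On the upward-sloping branch, y* = 11.
Check: AVC at y = 11 is $27 ≤ P, so revenue covers variable cost.
Profit = P·y − TC = 159·11 − 870 = $879.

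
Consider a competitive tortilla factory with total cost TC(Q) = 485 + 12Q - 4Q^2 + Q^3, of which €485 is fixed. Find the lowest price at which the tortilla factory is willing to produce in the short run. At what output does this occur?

€8 per unit, at Q = 2

Short-run supply begins at min AVC. From VC = 12Q - 4Q^2 + Q^3, AVC = 12 - 4Q + Q^2.
At the minimum of AVC, MC = AVC. MC = 12 - 8Q + 3Q^2; setting MC = AVC gives 2Q^2 - 4Q = 0, so Q = 2. min AVC = 8.
For P < €8 the firm produces nothing.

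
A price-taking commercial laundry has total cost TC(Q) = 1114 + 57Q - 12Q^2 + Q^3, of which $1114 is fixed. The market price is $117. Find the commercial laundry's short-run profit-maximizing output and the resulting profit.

AVC = 57 - 12Q + Q^2 has its minimum $21 at Q = 6; price $117 clears that bar, so the firm operates.
MC = 57 - 24Q + 3Q^2. Setting P = MC and taking the root on the rising branch gives Q* = 10.
TR = 117·10 = 1170. TC = 1114 + 370 = 1484. Profit = 1170 − 1484 = -$314.
By producing, the firm covers all variable cost plus $800 of fixed cost; shutting down would lose the full $1114.

Profit = -$314 at Q = 10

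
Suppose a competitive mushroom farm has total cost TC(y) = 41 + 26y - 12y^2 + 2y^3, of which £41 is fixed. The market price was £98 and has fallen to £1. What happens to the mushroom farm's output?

AVC = 26 - 12y + 2y^2, minimized at y = 3 where min AVC = £8. MC = 26 - 24y + 6y^2.
At P = £98 ≥ min AVC, set P = MC on the rising branch: y = 6.
At P = £1 < min AVC = £8, price no longer covers variable cost at any output, so the firm shuts down: y = 0.

Output falls from 6 to 0 (the firm shuts down)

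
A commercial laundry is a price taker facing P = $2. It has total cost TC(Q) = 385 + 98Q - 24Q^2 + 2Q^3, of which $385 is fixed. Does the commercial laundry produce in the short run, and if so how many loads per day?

From TC, MC = TC'(Q) = 98 - 48Q + 6Q^2 and AVC = VC/Q = 98 - 24Q + 2Q^2.
AVC is minimized where dAVC/dQ = -24 + 4Q = 0, at Q = 6; min AVC = 98 - 24·6 + 2·6^2 = $26.
Since P = $2 < min AVC = $26, price fails to cover variable cost at any output.
Shutting down limits the loss to fixed cost, $385.

Shut down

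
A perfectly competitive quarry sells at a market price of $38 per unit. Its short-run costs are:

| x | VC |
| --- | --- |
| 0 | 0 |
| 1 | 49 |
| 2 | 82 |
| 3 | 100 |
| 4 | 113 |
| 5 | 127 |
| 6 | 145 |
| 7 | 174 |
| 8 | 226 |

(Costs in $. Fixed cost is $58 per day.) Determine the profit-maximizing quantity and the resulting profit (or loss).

x = 7; profit = $34

Tabulate TR − TC: x=0: -58; x=1: -69; x=2: -64; x=3: -44; x=4: -19; x=5: 5; x=6: 25; x=7: 34; x=8: 20.
Profit is maximized at x = 7. AVC there is 174/7 = $24.86 ≤ P, so producing beats shutting down (which would give -$58).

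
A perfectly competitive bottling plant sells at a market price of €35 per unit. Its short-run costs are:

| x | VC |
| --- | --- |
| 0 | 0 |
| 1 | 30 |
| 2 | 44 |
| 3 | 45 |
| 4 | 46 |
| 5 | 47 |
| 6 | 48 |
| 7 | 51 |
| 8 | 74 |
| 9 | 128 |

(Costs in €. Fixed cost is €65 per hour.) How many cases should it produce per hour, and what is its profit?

x = 8; profit = €141

Profit at each row (π = 35x − TC): x=0: -65; x=1: -60; x=2: -39; x=3: -5; x=4: 29; x=5: 63; x=6: 97; x=7: 129; x=8: 141; x=9: 122.
Profit is maximized at x = 8. AVC there is 74/8 = €9.25 ≤ P, so producing beats shutting down (which would give -€65).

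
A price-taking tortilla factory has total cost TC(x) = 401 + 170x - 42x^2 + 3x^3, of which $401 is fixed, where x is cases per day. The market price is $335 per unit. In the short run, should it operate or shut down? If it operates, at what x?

Strip out fixed cost: VC = 170x - 42x^2 + 3x^3. Then AVC = 170 - 42x + 3x^2 and MC = 170 - 84x + 9x^2.
AVC is minimized where dAVC/dx = -42 + 6x = 0, at x = 7; min AVC = 170 - 42·7 + 3·7^2 = $23.
Because $335 ≥ $23, revenue can cover variable cost; the firm operates.
Set P = MC: 335 = 170 - 84x + 9x^2 → -165 - 84x + 9x^2 = 0. The roots are x = -5/3 and x = 11; the profit-maximizing output is on the rising part of MC, so x* = 11.
Check: AVC at x = 11 is $71 ≤ P, so revenue covers variable cost.
Profit = P·x − TC = 335·11 − 1182 = $2503.

Produce at x = 11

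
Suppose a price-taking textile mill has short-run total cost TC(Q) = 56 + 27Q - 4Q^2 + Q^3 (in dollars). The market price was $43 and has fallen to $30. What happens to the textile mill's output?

Output falls from 4 to 3

MC = 27 - 8Q + 3Q^2; the shutdown threshold is min AVC = $23 (at Q = 2).
With P = $43 above the shutdown price, P = MC gives Q = 4.
At P = $30 ≥ min AVC, set P = MC: Q = 3. The firm stays open but cuts output.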